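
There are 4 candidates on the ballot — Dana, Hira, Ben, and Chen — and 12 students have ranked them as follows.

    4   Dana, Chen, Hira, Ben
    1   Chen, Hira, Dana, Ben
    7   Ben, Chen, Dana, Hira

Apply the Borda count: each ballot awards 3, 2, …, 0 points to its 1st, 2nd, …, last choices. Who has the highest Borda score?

Chen

Borda scores:
  Dana: 4·3 + 1 + 7·1 = 20
  Hira: 4·1 + 2 + 7·0 = 6
  Ben: 4·0 + 0 + 7·3 = 21
  Chen: 4·2 + 3 + 7·2 = 25
Chen has the highest total.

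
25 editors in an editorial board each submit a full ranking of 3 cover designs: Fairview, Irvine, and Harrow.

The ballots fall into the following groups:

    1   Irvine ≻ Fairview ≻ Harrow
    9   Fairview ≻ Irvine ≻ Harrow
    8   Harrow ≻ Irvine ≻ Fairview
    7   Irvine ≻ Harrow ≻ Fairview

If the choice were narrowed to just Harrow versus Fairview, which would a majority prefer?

Ballots ranking Harrow above Fairview: 8+7 = 15.
Ballots ranking Fairview above Harrow: 1+9 = 10.
Harrow wins the head-to-head, 15–10.

Harrow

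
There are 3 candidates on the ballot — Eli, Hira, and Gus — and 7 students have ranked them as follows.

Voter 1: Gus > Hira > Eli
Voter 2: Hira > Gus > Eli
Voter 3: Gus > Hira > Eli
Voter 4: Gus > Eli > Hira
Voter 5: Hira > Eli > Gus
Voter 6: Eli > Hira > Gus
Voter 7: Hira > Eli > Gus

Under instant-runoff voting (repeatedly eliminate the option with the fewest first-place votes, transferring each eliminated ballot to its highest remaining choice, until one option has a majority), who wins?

Hira

Round 1: Hira 3, Gus 3, Eli 1. Eli has the fewest and is eliminated.
Round 2: Hira 4, Gus 3. Hira has a majority.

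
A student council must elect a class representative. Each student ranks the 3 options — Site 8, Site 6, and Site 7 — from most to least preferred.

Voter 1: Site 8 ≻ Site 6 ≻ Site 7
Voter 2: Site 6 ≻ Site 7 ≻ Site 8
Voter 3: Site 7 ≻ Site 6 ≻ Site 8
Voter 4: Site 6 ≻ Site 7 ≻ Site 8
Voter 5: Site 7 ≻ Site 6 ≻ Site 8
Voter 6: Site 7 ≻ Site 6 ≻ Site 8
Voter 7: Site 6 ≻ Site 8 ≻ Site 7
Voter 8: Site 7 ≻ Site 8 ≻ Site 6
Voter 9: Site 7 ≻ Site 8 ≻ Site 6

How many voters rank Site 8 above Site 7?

2

Ballots ranking Site 8 above Site 7: 2.
Ballots ranking Site 7 above Site 8: 7.
So 2 of 9 voters prefer Site 8 to Site 7.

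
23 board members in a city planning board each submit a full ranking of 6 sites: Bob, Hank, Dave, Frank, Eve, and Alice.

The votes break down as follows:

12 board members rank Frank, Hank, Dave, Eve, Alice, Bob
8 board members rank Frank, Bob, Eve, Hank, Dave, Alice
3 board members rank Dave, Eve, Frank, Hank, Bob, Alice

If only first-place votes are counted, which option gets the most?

Frank

First-place vote totals:
  Bob: 0
  Hank: 0
  Dave: 3
  Frank: 20
  Eve: 0
  Alice: 0
Frank has the most first-place votes.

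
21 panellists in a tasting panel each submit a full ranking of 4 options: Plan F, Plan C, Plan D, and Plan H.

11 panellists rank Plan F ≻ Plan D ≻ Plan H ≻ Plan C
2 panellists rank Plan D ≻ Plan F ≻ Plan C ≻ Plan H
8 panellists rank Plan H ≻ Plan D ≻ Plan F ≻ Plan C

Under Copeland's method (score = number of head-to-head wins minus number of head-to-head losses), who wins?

Plan F

Pairwise results:
  Plan F vs Plan C: Plan F wins 21–0.
  Plan F vs Plan D: Plan F wins 11–10.
  Plan F vs Plan H: Plan F wins 13–8.
  Plan C vs Plan D: Plan D wins 21–0.
  Plan C vs Plan H: Plan H wins 19–2.
  Plan D vs Plan H: Plan D wins 13–8.
Copeland scores (wins − losses):
  Plan F: 3 − 0 = 3
  Plan C: 0 − 3 = -3
  Plan D: 2 − 1 = 1
  Plan H: 1 − 2 = -1
Plan F has the best Copeland score.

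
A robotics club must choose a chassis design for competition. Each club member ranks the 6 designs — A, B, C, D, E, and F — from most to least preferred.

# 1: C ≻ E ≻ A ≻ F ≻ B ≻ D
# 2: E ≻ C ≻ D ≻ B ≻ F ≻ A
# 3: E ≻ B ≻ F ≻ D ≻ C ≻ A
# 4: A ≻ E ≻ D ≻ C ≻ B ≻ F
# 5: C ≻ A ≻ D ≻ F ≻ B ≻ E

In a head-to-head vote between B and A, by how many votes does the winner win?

Ballots ranking B above A: 2.
Ballots ranking A above B: 3.
A wins 3–2, a margin of 1.

1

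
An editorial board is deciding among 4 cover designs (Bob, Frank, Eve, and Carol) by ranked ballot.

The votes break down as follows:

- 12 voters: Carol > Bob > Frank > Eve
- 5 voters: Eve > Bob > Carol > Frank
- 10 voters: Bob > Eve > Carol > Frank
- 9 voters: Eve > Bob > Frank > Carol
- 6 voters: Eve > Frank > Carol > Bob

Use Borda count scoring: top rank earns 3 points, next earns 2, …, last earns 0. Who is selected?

Borda scores:
  Bob: 12·2 + 5·2 + 10·3 + 9·2 + 6·0 = 82
  Frank: 12·1 + 5·0 + 10·0 + 9·1 + 6·2 = 33
  Eve: 12·0 + 5·3 + 10·2 + 9·3 + 6·3 = 80
  Carol: 12·3 + 5·1 + 10·1 + 9·0 + 6·1 = 57
Bob has the highest total.

Bob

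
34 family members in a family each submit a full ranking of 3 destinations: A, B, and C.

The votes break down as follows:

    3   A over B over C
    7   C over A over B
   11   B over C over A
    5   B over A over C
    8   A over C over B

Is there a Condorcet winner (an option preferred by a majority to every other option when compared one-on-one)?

Head-to-head results (34 voters total):
A vs B: A wins 18–16.
A vs C: C wins 18–16.
B vs C: B wins 19–15.
No candidate beats all others: A beats B beats C beats A, a majority cycle.

No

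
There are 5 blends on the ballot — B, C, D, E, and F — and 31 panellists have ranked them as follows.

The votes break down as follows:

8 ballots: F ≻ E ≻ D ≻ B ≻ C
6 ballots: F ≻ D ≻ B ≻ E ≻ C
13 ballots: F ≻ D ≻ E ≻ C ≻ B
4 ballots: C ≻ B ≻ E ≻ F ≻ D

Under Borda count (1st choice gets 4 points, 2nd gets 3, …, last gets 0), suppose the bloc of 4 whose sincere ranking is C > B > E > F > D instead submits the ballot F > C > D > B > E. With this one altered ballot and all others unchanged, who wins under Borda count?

Borda totals with the altered ballot: B 24, C 25, D 81, E 56, F 124.
The winner is unchanged: still F.

F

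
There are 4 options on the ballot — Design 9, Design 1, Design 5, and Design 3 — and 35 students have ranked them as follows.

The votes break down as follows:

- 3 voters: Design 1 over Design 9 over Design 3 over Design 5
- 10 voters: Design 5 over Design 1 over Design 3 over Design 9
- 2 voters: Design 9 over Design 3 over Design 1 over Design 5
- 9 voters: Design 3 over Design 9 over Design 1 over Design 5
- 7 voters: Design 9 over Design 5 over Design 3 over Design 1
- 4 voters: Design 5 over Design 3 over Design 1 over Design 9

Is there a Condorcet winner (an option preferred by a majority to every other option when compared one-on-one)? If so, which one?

Head-to-head results (35 voters total):
Design 9 vs Design 1: Design 9 wins 18–17.
Design 9 vs Design 5: Design 9 wins 21–14.
Design 9 vs Design 3: Design 3 wins 23–12.
Design 1 vs Design 5: Design 5 wins 21–14.
Design 1 vs Design 3: Design 3 wins 22–13.
Design 5 vs Design 3: Design 5 wins 21–14.
No candidate beats all others: Design 9 beats Design 5 beats Design 3 beats Design 9, a majority cycle.

There is no Condorcet winner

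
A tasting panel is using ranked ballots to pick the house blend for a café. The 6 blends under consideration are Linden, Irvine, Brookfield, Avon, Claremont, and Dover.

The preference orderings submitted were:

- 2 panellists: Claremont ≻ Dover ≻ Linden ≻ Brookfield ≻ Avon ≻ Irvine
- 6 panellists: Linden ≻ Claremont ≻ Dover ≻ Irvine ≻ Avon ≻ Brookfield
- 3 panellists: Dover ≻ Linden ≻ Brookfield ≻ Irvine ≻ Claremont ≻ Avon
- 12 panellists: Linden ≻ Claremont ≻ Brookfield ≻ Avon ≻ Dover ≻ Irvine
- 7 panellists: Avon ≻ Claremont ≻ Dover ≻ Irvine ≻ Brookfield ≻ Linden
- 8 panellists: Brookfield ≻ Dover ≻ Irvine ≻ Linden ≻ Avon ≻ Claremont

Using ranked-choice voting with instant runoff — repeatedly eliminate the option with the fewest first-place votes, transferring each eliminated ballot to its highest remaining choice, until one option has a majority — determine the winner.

Round 1: Linden 18, Brookfield 8, Avon 7, Dover 3, Claremont 2, Irvine 0. Irvine has the fewest and is eliminated.
Round 2: Linden 18, Brookfield 8, Avon 7, Dover 3, Claremont 2. Claremont has the fewest and is eliminated.
Round 3: Linden 18, Brookfield 8, Avon 7, Dover 5. Dover has the fewest and is eliminated.
Round 4: Linden 23, Brookfield 8, Avon 7. Linden has a majority.

Linden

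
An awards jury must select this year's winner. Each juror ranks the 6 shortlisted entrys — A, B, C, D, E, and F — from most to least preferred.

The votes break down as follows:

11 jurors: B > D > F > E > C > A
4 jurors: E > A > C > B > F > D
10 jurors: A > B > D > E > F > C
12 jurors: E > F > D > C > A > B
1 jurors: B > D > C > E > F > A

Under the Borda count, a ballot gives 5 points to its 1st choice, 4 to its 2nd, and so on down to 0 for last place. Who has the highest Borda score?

Borda scores:
  A: 11·0 + 4·4 + 10·5 + 12·1 + 0 = 78
  B: 11·5 + 4·2 + 10·4 + 12·0 + 5 = 108
  C: 11·1 + 4·3 + 10·0 + 12·2 + 3 = 50
  D: 11·4 + 4·0 + 10·3 + 12·3 + 4 = 114
  E: 11·2 + 4·5 + 10·2 + 12·5 + 2 = 124
  F: 11·3 + 4·1 + 10·1 + 12·4 + 1 = 96
E has the highest total.

E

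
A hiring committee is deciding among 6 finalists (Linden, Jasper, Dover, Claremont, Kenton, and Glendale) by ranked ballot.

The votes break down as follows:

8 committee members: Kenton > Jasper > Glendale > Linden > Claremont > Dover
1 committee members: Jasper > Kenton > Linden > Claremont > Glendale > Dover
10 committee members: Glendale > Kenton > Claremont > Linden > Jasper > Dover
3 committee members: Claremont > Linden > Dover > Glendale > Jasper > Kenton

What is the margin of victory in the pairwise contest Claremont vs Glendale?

14

Ballots ranking Claremont above Glendale: 1+3 = 4.
Ballots ranking Glendale above Claremont: 8+10 = 18.
Glendale wins 18–4, a margin of 14.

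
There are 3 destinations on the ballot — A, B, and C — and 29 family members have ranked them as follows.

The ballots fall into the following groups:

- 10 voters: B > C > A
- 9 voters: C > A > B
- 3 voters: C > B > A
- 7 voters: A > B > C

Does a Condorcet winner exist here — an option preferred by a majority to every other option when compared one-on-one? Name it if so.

There is no Condorcet winner

Head-to-head results (29 voters total):
A vs B: A wins 16–13.
A vs C: C wins 22–7.
B vs C: B wins 17–12.
No candidate beats all others: A beats B beats C beats A, a majority cycle.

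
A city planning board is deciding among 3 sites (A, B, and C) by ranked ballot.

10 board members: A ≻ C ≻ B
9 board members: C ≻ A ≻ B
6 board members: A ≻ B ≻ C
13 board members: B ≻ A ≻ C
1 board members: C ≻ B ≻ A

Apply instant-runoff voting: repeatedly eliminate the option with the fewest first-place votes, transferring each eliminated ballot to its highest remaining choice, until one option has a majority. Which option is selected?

Round 1: A 16, B 13, C 10. C has the fewest and is eliminated.
Round 2: A 25, B 14. A has a majority.

A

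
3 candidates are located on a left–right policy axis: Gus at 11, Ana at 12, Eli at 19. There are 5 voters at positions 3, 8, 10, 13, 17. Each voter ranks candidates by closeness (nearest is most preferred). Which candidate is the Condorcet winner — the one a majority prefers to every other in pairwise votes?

With single-peaked preferences on a line, the Condorcet winner is the candidate closest to the median voter.
The median voter (position 10) is closest to Gus at 11.
Check: Gus vs Eli — voters closer to Gus: 4 of 5.

Gus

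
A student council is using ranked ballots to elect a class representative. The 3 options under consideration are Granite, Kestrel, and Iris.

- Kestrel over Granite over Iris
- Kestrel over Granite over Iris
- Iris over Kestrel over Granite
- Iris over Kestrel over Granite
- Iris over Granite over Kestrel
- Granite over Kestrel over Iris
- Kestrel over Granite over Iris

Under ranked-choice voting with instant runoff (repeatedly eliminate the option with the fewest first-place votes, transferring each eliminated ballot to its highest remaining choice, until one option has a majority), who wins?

Kestrel

Round 1: Kestrel 3, Iris 3, Granite 1. Granite has the fewest and is eliminated.
Round 2: Kestrel 4, Iris 3. Kestrel has a majority.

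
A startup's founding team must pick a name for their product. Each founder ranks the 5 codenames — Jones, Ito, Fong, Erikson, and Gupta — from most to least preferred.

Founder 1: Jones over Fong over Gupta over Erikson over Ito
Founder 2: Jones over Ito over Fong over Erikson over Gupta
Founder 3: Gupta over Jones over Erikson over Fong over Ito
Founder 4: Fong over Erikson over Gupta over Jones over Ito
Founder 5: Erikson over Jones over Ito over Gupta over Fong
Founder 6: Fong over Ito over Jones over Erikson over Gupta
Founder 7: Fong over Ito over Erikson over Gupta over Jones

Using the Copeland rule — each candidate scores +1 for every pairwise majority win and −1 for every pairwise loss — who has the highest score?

Jones

Pairwise results:
  Jones vs Ito: Jones wins 5–2.
  Jones vs Fong: Jones wins 4–3.
  Jones vs Erikson: Jones wins 4–3.
  Jones vs Gupta: Jones wins 4–3.
  Ito vs Fong: Fong wins 5–2.
  Ito vs Erikson: Erikson wins 4–3.
  Ito vs Gupta: Ito wins 4–3.
  Fong vs Erikson: Fong wins 5–2.
  Fong vs Gupta: Fong wins 5–2.
  Erikson vs Gupta: Erikson wins 5–2.
Copeland scores (wins − losses):
  Jones: 4 − 0 = 4
  Ito: 1 − 3 = -2
  Fong: 3 − 1 = 2
  Erikson: 2 − 2 = 0
  Gupta: 0 − 4 = -4
Jones has the best Copeland score.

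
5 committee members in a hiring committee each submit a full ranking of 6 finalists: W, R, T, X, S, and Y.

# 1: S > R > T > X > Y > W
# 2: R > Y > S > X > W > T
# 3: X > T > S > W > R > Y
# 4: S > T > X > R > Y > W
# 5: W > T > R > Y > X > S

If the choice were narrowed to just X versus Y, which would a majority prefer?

X

Ballots ranking X above Y: 3.
Ballots ranking Y above X: 2.
X wins the head-to-head, 3–2.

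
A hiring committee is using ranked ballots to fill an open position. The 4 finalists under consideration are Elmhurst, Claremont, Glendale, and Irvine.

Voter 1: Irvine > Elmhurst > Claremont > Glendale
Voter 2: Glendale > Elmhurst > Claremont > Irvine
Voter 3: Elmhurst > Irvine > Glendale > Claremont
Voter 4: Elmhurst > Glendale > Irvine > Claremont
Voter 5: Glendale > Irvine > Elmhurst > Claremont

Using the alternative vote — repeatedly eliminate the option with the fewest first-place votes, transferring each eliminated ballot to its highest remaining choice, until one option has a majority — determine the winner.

Round 1: Elmhurst 2, Glendale 2, Irvine 1, Claremont 0. Claremont has the fewest and is eliminated.
Round 2: Elmhurst 2, Glendale 2, Irvine 1. Irvine has the fewest and is eliminated.
Round 3: Elmhurst 3, Glendale 2. Elmhurst has a majority.

Elmhurst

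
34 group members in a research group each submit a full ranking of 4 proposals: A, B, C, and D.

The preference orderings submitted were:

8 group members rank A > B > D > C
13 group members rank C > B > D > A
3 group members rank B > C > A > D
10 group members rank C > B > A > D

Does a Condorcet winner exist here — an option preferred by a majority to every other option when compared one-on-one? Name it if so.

C

Head-to-head results (34 voters total):
A vs B: B wins 26–8.
A vs C: C wins 26–8.
A vs D: A wins 21–13.
B vs C: C wins 23–11.
B vs D: B wins 34–0.
C vs D: C wins 26–8.
C beats each rival — A (26–8), B (23–11), D (26–8) — so C is the Condorcet winner.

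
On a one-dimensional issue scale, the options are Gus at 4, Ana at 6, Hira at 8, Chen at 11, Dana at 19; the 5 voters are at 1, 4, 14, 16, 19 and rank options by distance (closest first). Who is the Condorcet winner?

With single-peaked preferences on a line, the Condorcet winner is the candidate closest to the median voter.
The median voter (position 14) is closest to Chen at 11.
Check: Chen vs Gus — voters closer to Chen: 3 of 5.

Chen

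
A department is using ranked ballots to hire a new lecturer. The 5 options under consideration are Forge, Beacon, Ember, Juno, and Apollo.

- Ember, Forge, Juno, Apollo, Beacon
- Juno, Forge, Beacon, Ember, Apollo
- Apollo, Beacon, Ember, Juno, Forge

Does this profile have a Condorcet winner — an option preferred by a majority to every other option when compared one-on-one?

Head-to-head results (3 voters total):
Forge vs Beacon: Forge wins 2–1.
Forge vs Ember: Ember wins 2–1.
Forge vs Juno: Juno wins 2–1.
Forge vs Apollo: Forge wins 2–1.
Beacon vs Ember: Beacon wins 2–1.
Beacon vs Juno: Juno wins 2–1.
Beacon vs Apollo: Apollo wins 2–1.
Ember vs Juno: Ember wins 2–1.
Ember vs Apollo: Ember wins 2–1.
Juno vs Apollo: Juno wins 2–1.
No candidate beats all others: Forge beats Beacon beats Ember beats Forge, a majority cycle.

No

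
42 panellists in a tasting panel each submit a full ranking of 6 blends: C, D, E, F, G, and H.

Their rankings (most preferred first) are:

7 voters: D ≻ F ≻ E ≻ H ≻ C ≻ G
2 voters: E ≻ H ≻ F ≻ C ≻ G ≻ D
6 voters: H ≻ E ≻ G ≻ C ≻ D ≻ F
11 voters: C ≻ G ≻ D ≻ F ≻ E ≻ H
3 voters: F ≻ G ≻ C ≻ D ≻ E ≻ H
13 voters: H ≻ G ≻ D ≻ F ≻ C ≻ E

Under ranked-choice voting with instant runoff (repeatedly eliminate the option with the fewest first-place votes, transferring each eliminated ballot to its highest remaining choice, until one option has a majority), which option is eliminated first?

G

Round 1: H 19, C 11, D 7, F 3, E 2, G 0. G has the fewest and is eliminated.
Round 2: H 19, C 11, D 7, F 3, E 2. E has the fewest and is eliminated.
Round 3: H 21, C 11, D 7, F 3. F has the fewest and is eliminated.
Round 4: H 21, C 14, D 7. D has the fewest and is eliminated.
Round 5: H 28, C 14. H has a majority.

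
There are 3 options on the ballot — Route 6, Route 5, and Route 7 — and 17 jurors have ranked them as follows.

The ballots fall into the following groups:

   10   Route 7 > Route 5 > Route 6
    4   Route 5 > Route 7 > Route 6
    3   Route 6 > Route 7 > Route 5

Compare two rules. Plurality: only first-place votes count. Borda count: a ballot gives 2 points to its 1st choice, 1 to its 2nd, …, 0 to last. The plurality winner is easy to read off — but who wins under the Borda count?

Route 7

Plurality first-place counts: Route 6 3, Route 5 4, Route 7 10 → Route 7.
Borda totals: Route 6 6, Route 5 18, Route 7 27 → Route 7.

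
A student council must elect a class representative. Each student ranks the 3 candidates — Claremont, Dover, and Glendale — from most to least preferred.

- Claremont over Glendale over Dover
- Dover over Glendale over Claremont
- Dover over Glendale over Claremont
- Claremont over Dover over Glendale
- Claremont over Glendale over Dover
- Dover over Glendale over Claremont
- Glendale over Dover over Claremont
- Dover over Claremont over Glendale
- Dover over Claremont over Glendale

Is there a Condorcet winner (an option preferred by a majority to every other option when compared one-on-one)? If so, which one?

Dover

Head-to-head results (9 voters total):
Claremont vs Dover: Dover wins 6–3.
Claremont vs Glendale: Claremont wins 5–4.
Dover vs Glendale: Dover wins 6–3.
Dover beats each rival — Claremont (6–3), Glendale (6–3) — so Dover is the Condorcet winner.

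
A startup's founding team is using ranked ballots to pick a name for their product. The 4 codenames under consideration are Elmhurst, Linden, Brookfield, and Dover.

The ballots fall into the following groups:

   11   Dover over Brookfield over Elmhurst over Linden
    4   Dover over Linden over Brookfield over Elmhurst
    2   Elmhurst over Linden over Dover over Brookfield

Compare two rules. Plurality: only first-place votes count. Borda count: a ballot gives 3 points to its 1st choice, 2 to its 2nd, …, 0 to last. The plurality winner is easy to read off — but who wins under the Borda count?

Plurality first-place counts: Elmhurst 2, Linden 0, Brookfield 0, Dover 15 → Dover.
Borda totals: Elmhurst 17, Linden 12, Brookfield 26, Dover 47 → Dover.

Dover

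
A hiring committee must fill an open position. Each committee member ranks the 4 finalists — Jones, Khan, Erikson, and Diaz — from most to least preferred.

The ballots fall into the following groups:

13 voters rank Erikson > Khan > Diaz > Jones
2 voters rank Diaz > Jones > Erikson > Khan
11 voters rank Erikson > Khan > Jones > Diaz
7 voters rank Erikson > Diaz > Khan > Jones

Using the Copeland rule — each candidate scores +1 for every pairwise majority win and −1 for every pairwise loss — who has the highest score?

Erikson

Pairwise results:
  Jones vs Khan: Khan wins 31–2.
  Jones vs Erikson: Erikson wins 31–2.
  Jones vs Diaz: Diaz wins 22–11.
  Khan vs Erikson: Erikson wins 33–0.
  Khan vs Diaz: Khan wins 24–9.
  Erikson vs Diaz: Erikson wins 31–2.
Copeland scores (wins − losses):
  Jones: 0 − 3 = -3
  Khan: 2 − 1 = 1
  Erikson: 3 − 0 = 3
  Diaz: 1 − 2 = -1
Erikson has the best Copeland score.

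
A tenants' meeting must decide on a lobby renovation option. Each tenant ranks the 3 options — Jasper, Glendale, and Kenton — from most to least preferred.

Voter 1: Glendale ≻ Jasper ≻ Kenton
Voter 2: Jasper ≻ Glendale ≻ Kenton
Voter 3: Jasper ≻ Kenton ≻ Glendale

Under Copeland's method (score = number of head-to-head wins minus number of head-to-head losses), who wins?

Jasper

Pairwise results:
  Jasper vs Glendale: Jasper wins 2–1.
  Jasper vs Kenton: Jasper wins 3–0.
  Glendale vs Kenton: Glendale wins 2–1.
Copeland scores (wins − losses):
  Jasper: 2 − 0 = 2
  Glendale: 1 − 1 = 0
  Kenton: 0 − 2 = -2
Jasper has the best Copeland score.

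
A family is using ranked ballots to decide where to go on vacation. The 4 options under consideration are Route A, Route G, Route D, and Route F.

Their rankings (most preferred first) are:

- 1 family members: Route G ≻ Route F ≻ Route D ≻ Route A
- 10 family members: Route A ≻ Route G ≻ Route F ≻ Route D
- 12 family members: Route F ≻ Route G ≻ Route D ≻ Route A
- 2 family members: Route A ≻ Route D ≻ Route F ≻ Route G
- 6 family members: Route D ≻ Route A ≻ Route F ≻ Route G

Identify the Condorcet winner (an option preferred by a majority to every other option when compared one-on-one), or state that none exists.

Head-to-head results (31 voters total):
Route A vs Route G: Route A wins 18–13.
Route A vs Route D: Route D wins 19–12.
Route A vs Route F: Route A wins 18–13.
Route G vs Route D: Route G wins 23–8.
Route G vs Route F: Route F wins 20–11.
Route D vs Route F: Route F wins 23–8.
No candidate beats all others: Route A beats Route G beats Route D beats Route A, a majority cycle.

There is no Condorcet winner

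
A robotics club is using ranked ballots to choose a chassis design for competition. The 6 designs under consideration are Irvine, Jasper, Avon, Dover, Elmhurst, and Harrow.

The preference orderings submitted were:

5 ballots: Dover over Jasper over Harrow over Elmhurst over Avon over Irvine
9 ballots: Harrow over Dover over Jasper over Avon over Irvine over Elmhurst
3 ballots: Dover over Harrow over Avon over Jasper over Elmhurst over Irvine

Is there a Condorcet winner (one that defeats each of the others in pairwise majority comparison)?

Yes

Head-to-head results (17 voters total):
Irvine vs Jasper: Jasper wins 17–0.
Irvine vs Avon: Avon wins 17–0.
Irvine vs Dover: Dover wins 17–0.
Irvine vs Elmhurst: Irvine wins 9–8.
Irvine vs Harrow: Harrow wins 17–0.
Jasper vs Avon: Jasper wins 14–3.
Jasper vs Dover: Dover wins 17–0.
Jasper vs Elmhurst: Jasper wins 17–0.
Jasper vs Harrow: Harrow wins 12–5.
Avon vs Dover: Dover wins 17–0.
Avon vs Elmhurst: Avon wins 12–5.
Avon vs Harrow: Harrow wins 17–0.
Dover vs Elmhurst: Dover wins 17–0.
Dover vs Harrow: Harrow wins 9–8.
Elmhurst vs Harrow: Harrow wins 17–0.
Harrow beats each rival — Irvine (17–0), Jasper (12–5), Avon (17–0), Dover (9–8), Elmhurst (17–0) — so Harrow is the Condorcet winner.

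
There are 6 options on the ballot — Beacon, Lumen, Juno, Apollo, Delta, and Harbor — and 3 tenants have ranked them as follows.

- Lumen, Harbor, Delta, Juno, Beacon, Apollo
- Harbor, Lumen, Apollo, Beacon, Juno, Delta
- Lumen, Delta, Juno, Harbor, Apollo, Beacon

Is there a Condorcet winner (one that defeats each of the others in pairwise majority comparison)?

Yes

Head-to-head results (3 voters total):
Beacon vs Lumen: Lumen wins 3–0.
Beacon vs Juno: Juno wins 2–1.
Beacon vs Apollo: Apollo wins 2–1.
Beacon vs Delta: Delta wins 2–1.
Beacon vs Harbor: Harbor wins 3–0.
Lumen vs Juno: Lumen wins 3–0.
Lumen vs Apollo: Lumen wins 3–0.
Lumen vs Delta: Lumen wins 3–0.
Lumen vs Harbor: Lumen wins 2–1.
Juno vs Apollo: Juno wins 2–1.
Juno vs Delta: Delta wins 2–1.
Juno vs Harbor: Harbor wins 2–1.
Apollo vs Delta: Delta wins 2–1.
Apollo vs Harbor: Harbor wins 3–0.
Delta vs Harbor: Harbor wins 2–1.
Lumen beats each rival — Beacon (3–0), Juno (3–0), Apollo (3–0), Delta (3–0), Harbor (2–1) — so Lumen is the Condorcet winner.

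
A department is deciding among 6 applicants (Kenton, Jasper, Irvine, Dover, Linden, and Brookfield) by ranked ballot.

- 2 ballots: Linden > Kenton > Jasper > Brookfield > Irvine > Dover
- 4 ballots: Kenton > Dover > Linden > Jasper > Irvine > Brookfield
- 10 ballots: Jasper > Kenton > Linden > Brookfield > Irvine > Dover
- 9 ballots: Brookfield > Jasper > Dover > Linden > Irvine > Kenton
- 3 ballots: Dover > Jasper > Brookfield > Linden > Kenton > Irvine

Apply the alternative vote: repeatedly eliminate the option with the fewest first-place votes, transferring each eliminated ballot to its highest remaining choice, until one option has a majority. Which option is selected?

Jasper

Round 1: Jasper 10, Brookfield 9, Kenton 4, Dover 3, Linden 2, Irvine 0. Irvine has the fewest and is eliminated.
Round 2: Jasper 10, Brookfield 9, Kenton 4, Dover 3, Linden 2. Linden has the fewest and is eliminated.
Round 3: Jasper 10, Brookfield 9, Kenton 6, Dover 3. Dover has the fewest and is eliminated.
Round 4: Jasper 13, Brookfield 9, Kenton 6. Kenton has the fewest and is eliminated.
Round 5: Jasper 19, Brookfield 9. Jasper has a majority.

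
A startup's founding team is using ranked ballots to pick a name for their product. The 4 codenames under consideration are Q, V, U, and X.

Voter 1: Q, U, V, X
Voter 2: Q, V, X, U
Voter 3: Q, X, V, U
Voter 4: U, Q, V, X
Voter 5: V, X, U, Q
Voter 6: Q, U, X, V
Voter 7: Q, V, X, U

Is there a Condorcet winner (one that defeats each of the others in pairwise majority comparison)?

Head-to-head results (7 voters total):
Q vs V: Q wins 6–1.
Q vs U: Q wins 5–2.
Q vs X: Q wins 6–1.
V vs U: V wins 4–3.
V vs X: V wins 5–2.
U vs X: X wins 4–3.
Q beats each rival — V (6–1), U (5–2), X (6–1) — so Q is the Condorcet winner.

Yes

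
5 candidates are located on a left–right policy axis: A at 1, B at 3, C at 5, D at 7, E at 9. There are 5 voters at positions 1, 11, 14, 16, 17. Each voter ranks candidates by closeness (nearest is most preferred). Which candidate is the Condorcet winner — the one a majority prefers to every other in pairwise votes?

With single-peaked preferences on a line, the Condorcet winner is the candidate closest to the median voter.
The median voter (position 14) is closest to E at 9.
Check: E vs A — voters closer to E: 4 of 5.

E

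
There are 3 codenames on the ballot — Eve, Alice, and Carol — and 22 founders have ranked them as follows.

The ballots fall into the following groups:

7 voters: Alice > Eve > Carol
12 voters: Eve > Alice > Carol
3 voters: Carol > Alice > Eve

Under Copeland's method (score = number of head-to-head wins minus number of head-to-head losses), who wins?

Eve

Pairwise results:
  Eve vs Alice: Eve wins 12–10.
  Eve vs Carol: Eve wins 19–3.
  Alice vs Carol: Alice wins 19–3.
Copeland scores (wins − losses):
  Eve: 2 − 0 = 2
  Alice: 1 − 1 = 0
  Carol: 0 − 2 = -2
Eve has the best Copeland score.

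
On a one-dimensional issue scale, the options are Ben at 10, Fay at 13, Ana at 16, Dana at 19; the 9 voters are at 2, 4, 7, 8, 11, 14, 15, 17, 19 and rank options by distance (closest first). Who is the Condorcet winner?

With single-peaked preferences on a line, the Condorcet winner is the candidate closest to the median voter.
The median voter (position 11) is closest to Ben at 10.
Check: Ben vs Dana — voters closer to Ben: 6 of 9.

Ben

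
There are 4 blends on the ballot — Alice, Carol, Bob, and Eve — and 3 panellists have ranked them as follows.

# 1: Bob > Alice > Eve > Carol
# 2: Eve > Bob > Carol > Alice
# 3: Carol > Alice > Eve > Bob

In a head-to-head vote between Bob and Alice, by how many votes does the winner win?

Ballots ranking Bob above Alice: 2.
Ballots ranking Alice above Bob: 1.
Bob wins 2–1, a margin of 1.

1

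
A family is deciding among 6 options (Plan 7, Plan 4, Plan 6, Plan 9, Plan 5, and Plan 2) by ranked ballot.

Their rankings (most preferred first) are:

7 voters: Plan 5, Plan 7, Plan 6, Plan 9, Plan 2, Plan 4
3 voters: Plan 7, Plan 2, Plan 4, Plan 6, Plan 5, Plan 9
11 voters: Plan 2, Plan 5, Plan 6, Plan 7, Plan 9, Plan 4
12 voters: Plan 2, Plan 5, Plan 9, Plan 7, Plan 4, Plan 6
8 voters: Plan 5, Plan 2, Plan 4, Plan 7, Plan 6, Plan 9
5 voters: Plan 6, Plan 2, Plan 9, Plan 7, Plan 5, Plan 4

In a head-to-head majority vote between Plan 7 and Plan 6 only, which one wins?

Plan 7

Ballots ranking Plan 7 above Plan 6: 7+3+12+8 = 30.
Ballots ranking Plan 6 above Plan 7: 11+5 = 16.
Plan 7 wins the head-to-head, 30–16.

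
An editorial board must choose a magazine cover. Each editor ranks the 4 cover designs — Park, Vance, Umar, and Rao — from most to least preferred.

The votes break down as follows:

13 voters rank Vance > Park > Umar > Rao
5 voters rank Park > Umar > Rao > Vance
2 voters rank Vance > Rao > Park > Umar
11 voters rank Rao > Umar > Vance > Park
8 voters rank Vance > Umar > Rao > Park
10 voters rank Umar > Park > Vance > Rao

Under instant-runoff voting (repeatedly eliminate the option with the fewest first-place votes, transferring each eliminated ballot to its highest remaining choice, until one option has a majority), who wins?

Round 1: Vance 23, Rao 11, Umar 10, Park 5. Park has the fewest and is eliminated.
Round 2: Vance 23, Umar 15, Rao 11. Rao has the fewest and is eliminated.
Round 3: Umar 26, Vance 23. Umar has a majority.

Umar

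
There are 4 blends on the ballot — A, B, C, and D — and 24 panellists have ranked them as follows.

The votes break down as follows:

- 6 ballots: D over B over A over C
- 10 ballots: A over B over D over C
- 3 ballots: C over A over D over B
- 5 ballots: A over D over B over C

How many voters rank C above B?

Ballots ranking C above B: 3.
Ballots ranking B above C: 6+10+5 = 21.
So 3 of 24 voters prefer C to B.

3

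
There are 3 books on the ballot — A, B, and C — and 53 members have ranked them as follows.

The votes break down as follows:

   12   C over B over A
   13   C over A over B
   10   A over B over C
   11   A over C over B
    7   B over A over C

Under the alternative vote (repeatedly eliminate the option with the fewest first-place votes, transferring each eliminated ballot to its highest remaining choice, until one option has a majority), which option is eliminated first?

B

Round 1: C 25, A 21, B 7. B has the fewest and is eliminated.
Round 2: A 28, C 25. A has a majority.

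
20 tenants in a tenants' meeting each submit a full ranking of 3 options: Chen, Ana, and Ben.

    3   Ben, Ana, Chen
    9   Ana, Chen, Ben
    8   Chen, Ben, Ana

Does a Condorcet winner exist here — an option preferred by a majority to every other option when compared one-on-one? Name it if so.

Head-to-head results (20 voters total):
Chen vs Ana: Ana wins 12–8.
Chen vs Ben: Chen wins 17–3.
Ana vs Ben: Ben wins 11–9.
No candidate beats all others: Chen beats Ben beats Ana beats Chen, a majority cycle.

None — there is no Condorcet winner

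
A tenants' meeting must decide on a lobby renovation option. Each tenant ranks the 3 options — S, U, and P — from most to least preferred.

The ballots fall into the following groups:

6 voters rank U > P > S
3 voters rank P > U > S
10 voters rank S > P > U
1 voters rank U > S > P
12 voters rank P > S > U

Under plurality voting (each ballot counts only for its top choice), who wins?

P

First-place vote totals:
  S: 10
  U: 7
  P: 15
P has the most first-place votes.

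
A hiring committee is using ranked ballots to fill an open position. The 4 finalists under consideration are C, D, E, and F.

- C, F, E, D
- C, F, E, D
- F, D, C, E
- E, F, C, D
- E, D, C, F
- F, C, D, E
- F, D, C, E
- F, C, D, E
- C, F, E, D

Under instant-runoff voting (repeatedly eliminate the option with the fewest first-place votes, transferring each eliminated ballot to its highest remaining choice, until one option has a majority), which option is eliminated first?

D

Round 1: F 4, C 3, E 2, D 0. D has the fewest and is eliminated.
Round 2: F 4, C 3, E 2. E has the fewest and is eliminated.
Round 3: F 5, C 4. F has a majority.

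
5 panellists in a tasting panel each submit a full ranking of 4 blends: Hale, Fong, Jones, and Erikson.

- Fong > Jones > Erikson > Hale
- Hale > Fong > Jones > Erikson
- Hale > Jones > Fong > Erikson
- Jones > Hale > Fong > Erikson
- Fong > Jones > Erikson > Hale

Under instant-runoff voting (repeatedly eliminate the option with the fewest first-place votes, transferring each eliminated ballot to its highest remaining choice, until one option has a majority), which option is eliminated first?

Erikson

Round 1: Hale 2, Fong 2, Jones 1, Erikson 0. Erikson has the fewest and is eliminated.
Round 2: Hale 2, Fong 2, Jones 1. Jones has the fewest and is eliminated.
Round 3: Hale 3, Fong 2. Hale has a majority.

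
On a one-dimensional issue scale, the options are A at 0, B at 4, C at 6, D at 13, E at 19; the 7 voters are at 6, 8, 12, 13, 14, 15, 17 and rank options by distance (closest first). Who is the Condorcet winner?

D

With single-peaked preferences on a line, the Condorcet winner is the candidate closest to the median voter.
The median voter (position 13) is closest to D at 13.
Check: D vs E — voters closer to D: 6 of 7.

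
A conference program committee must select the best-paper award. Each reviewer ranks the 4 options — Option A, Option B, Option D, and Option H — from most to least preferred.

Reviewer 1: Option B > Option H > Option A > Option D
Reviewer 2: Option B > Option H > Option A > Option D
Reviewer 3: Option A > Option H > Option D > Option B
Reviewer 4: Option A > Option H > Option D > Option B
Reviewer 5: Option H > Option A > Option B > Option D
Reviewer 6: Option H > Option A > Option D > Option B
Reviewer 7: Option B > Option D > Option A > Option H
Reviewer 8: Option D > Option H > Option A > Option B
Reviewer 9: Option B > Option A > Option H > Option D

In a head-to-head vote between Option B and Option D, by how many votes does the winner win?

Ballots ranking Option B above Option D: 5.
Ballots ranking Option D above Option B: 4.
Option B wins 5–4, a margin of 1.

1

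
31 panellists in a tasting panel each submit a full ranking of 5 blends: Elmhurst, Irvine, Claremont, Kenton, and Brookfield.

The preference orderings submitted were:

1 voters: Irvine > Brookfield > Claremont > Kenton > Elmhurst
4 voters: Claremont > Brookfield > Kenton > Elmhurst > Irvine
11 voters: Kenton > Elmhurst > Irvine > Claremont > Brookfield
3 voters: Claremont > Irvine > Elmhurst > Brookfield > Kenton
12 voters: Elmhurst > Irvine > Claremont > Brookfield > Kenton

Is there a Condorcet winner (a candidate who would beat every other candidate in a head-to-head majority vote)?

No

Head-to-head results (31 voters total):
Elmhurst vs Irvine: Elmhurst wins 27–4.
Elmhurst vs Claremont: Elmhurst wins 23–8.
Elmhurst vs Kenton: Kenton wins 16–15.
Elmhurst vs Brookfield: Elmhurst wins 26–5.
Irvine vs Claremont: Irvine wins 24–7.
Irvine vs Kenton: Irvine wins 16–15.
Irvine vs Brookfield: Irvine wins 27–4.
Claremont vs Kenton: Claremont wins 20–11.
Claremont vs Brookfield: Claremont wins 30–1.
Kenton vs Brookfield: Brookfield wins 20–11.
No candidate beats all others: Elmhurst beats Irvine beats Kenton beats Elmhurst, a majority cycle.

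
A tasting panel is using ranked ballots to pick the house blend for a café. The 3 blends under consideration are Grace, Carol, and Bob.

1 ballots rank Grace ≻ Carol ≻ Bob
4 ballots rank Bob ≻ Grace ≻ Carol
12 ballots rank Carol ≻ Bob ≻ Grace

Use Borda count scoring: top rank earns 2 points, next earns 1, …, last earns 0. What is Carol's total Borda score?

25

Borda scores:
  Grace: 2 + 4·1 + 12·0 = 6
  Carol: 1 + 4·0 + 12·2 = 25
  Bob: 0 + 4·2 + 12·1 = 20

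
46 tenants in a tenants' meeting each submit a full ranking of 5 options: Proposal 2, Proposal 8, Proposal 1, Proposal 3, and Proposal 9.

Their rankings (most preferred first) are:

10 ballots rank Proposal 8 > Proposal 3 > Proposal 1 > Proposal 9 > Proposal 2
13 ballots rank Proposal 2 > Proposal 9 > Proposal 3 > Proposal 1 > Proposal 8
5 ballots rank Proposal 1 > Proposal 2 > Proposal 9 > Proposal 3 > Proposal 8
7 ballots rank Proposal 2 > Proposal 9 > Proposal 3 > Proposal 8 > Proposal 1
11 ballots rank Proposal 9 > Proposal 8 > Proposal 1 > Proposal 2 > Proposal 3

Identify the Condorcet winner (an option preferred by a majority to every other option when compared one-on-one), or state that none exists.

No Condorcet winner

Head-to-head results (46 voters total):
Proposal 2 vs Proposal 8: Proposal 2 wins 25–21.
Proposal 2 vs Proposal 1: Proposal 1 wins 26–20.
Proposal 2 vs Proposal 3: Proposal 2 wins 36–10.
Proposal 2 vs Proposal 9: Proposal 2 wins 25–21.
Proposal 8 vs Proposal 1: Proposal 8 wins 28–18.
Proposal 8 vs Proposal 3: Proposal 3 wins 25–21.
Proposal 8 vs Proposal 9: Proposal 9 wins 36–10.
Proposal 1 vs Proposal 3: Proposal 3 wins 30–16.
Proposal 1 vs Proposal 9: Proposal 9 wins 31–15.
Proposal 3 vs Proposal 9: Proposal 9 wins 36–10.
No candidate beats all others: Proposal 2 beats Proposal 8 beats Proposal 1 beats Proposal 2, a majority cycle.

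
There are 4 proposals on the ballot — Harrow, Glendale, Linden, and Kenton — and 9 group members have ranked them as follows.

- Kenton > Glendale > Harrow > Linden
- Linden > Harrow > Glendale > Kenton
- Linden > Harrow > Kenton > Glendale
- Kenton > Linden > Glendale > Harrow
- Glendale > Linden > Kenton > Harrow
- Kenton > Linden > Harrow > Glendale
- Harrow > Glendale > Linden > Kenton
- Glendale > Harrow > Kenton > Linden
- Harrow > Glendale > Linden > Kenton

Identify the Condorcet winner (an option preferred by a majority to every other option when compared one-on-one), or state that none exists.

None — there is no Condorcet winner

Head-to-head results (9 voters total):
Harrow vs Glendale: Harrow wins 5–4.
Harrow vs Linden: Linden wins 5–4.
Harrow vs Kenton: Harrow wins 5–4.
Glendale vs Linden: Glendale wins 5–4.
Glendale vs Kenton: Glendale wins 5–4.
Linden vs Kenton: Linden wins 5–4.
No candidate beats all others: Harrow beats Glendale beats Linden beats Harrow, a majority cycle.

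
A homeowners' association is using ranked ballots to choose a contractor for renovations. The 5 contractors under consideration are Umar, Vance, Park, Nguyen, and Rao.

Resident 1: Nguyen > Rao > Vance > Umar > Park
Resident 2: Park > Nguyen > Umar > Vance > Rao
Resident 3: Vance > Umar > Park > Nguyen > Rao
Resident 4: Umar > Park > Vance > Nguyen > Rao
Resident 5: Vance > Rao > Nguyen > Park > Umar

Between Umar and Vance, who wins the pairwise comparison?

Vance

Ballots ranking Umar above Vance: 2.
Ballots ranking Vance above Umar: 3.
Vance wins the head-to-head, 3–2.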